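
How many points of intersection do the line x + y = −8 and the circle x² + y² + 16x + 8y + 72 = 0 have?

1

Centre (−8, −4), r² = 8. Distance² from centre to line = (−4)²/2 = 8.
Since d² = r², the line is tangent.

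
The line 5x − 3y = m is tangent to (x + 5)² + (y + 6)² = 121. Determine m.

Tangency holds when the distance from the centre (−5, −6) to the line equals the radius 11:
|5·(−5) − 3·(−6) − m| / √34 = 11
|m − (−7)| = 11√34.

m = −7 ± 11√34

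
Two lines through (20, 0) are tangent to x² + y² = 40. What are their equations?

Let a tangent through (20, 0) have slope m. Its distance from (0, 0) must equal 2√10:
[m·(−20) − (0)]² = 40(m² + 1)
9m² − 1 = 0, so m = −1/3 or m = 1/3.
With m = −1/3: x + 3y = 20. With m = 1/3: x − 3y = 20.

x + 3y = 20 and x − 3y = 20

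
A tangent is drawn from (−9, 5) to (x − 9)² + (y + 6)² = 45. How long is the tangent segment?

20

With centre O = (9, −6), |OP|² = 445 and r² = 45.
Power of the point: PT² = |PO|² − r² = 400, so PT = 20.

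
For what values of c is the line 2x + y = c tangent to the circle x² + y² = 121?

Tangency holds when the distance from the centre (0, 0) to the line equals the radius 11:
|2·0 + 1·0 − c| / √5 = 11
|c| = 11√5.

c = ±11√5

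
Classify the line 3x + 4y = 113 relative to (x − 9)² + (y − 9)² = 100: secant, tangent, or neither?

Substituting the line into the circle gives 25x² − 750x + 5625 = 0.
Discriminant = (−750)² − 4·25·(5625) = 0.
A repeated root: the line is tangent.

tangent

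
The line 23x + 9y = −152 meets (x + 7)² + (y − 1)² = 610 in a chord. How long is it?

2√610

The distance from (−7, 1) to the line is 0/√610, and r² = 610.
Half the chord is √(r² − d²) = √(610), so the full chord is 2√610.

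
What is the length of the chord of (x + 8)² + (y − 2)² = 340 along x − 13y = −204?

The distance from (−8, 2) to the line is 170/√170, and r² = 340.
Chord = 2√(r² − d²) = 2·√(170) = 2√170.

2√170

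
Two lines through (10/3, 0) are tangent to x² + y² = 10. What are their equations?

Let a tangent through (10/3, 0) have slope m. Its distance from (0, 0) must equal √10:
(−10/3m − (0))² = 10(m² + 1)
m² − 9 = 0, so m = −3 or m = 3.
Through (10/3, 0) these give 3x + y = 10 and 3x − y = 10.

3x + y = 10 and 3x − y = 10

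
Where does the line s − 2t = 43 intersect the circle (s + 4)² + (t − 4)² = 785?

Substitute t = (−43 + s)/2:
5s² − 70s − 475 = 0  ⟹  s² − 14s − 95 = 0
s = 19 or s = −5, giving (19, −12) and (−5, −24).

(−5, −24) and (19, −12)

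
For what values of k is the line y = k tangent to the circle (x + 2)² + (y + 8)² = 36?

k = −14 or k = −2

For a tangent, require d(centre, line) = r = 6.
|0·(−2) + 1·(−8) − k| / √1 = 6
|k − (−8)| = 6, so k = −2 or k = −14.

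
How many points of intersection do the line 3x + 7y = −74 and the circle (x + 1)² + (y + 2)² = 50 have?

0

d² = (3·(−1) + 7·(−2) − (−74))²/58 = 3249/58; r² = 50.
Since d² > r², the line lies outside the circle.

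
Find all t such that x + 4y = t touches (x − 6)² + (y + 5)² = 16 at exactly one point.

t = −14 ± 4√17

Tangency holds when the distance from the centre (6, −5) to the line equals the radius 4:
|1·6 + 4·(−5) − t| / √17 = 4
|t − (−14)| = 4√17.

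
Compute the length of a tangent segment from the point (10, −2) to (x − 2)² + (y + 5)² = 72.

1

Centre (2, −5), r² = 72. |PO|² = (8)² + (3)² = 73.
The tangent meets the radius at right angles, so tangent² = |PO|² − r² = 73 − 72 = 1.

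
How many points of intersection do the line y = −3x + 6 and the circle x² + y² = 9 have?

2

d² = (3·0 + 1·0 − (6))²/10 = 18/5; r² = 9.
Since d² < r², the line cuts the circle twice.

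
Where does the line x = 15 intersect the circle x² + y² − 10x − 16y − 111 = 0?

The line gives x = 15. Substituting into the circle:
y² − 16y − 36 = 0
y = 18 or y = −2, giving (15, 18) and (15, −2).

(15, −2) and (15, 18)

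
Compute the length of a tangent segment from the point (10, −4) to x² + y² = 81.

√35

With centre O = (0, 0), |OP|² = 116 and r² = 81.
By the tangent–radius right angle, tangent length = √(|PO|² − r²) = √35.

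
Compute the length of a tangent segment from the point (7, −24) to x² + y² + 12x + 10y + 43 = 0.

16√2

With centre O = (−6, −5), |OP|² = 530 and r² = 18.
By the tangent–radius right angle, tangent length = √(|PO|² − r²) = √512 = 16√2.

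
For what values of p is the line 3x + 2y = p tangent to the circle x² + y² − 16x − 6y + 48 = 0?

Tangency holds when the distance from the centre (8, 3) to the line equals the radius 5:
|3·8 + 2·3 − p| / √13 = 5
|p − (30)| = 5√13.

p = 30 ± 5√13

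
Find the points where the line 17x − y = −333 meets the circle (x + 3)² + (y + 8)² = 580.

Substitute y = 17x + 333:
290x² + 11600x + 115710 = 0  ⟹  x² + 40x + 399 = 0
x = −19 or x = −21, giving (−19, 10) and (−21, −24).

(−21, −24) and (−19, 10)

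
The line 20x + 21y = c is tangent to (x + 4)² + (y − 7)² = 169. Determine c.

Tangency holds when the distance from the centre (−4, 7) to the line equals the radius 13:
|20·(−4) + 21·7 − c| / √841 = 13
|c − (67)| = 13·29, so c = 444 or c = −310.

c = −310 or c = 444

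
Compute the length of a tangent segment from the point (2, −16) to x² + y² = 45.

√215

The centre is (0, 0) and r = 3√5. The square of the distance from P to the centre is 4 + 256 = 260.
The tangent meets the radius at right angles, so tangent² = |PO|² − r² = 260 − 45 = 215.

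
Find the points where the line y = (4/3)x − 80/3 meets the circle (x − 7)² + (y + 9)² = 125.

(5, −20) and (17, −4)

Substitute y = (−80 + 4x)/3:
25x² − 550x + 2125 = 0  ⟹  x² − 22x + 85 = 0
x = 17 or x = 5, giving (17, −4) and (5, −20).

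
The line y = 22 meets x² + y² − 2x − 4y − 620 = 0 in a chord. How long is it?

The distance from (1, 2) to the line is 20, and r² = 625.
Chord = 2√(r² − d²) = 2·√(225) = 30.

30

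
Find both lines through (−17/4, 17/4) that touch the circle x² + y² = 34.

3x − 5y = −34 and 5x − 3y = −34

Write the tangent as mx − y + (17/4 − m·(−17/4)) = 0 and set its distance from the centre to √34:
[m·(17/4) − (−17/4)]² = 34(m² + 1)
15m² − 34m + 15 = 0, so m = 3/5 or m = 5/3.
Through (−17/4, 17/4) these give 3x − 5y = −34 and 5x − 3y = −34.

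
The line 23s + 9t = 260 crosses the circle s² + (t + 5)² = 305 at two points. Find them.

(7, 11) and (16, −12)

From the line, t = (260 − 23s)/9. Substituting:
610s² − 14030s + 68320 = 0  ⟹  s² − 23s + 112 = 0
s = 16 or s = 7, giving (16, −12) and (7, 11).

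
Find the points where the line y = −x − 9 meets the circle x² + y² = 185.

(−13, 4) and (4, −13)

Express y = −x − 9 and substitute into the circle:
2x² + 18x − 104 = 0  ⟹  x² + 9x − 52 = 0
x = 4 or x = −13, giving (4, −13) and (−13, 4).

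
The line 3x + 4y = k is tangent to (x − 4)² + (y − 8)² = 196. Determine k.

Tangency holds when the distance from the centre (4, 8) to the line equals the radius 14:
|3·4 + 4·8 − k| / √25 = 14
|k − (44)| = 14·5, so k = 114 or k = −26.

k = −26 or k = 114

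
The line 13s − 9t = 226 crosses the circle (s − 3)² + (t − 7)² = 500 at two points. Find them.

From the line, t = (−226 + 13s)/9. Substituting:
250s² − 8000s + 43750 = 0  ⟹  s² − 32s + 175 = 0
s = 25 or s = 7, giving (25, 11) and (7, −15).

(7, −15) and (25, 11)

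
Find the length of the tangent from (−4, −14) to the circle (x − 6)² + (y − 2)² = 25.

The centre is (6, 2) and r = 5. The square of the distance from P to the centre is 100 + 256 = 356.
By the tangent–radius right angle, tangent length = √(|PO|² − r²) = √331.

√331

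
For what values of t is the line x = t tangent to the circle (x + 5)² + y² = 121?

t = −16 or t = 6

Tangency holds when the distance from the centre (−5, 0) to the line equals the radius 11:
|1·(−5) + 0·0 − t| / √1 = 11
|t − (−5)| = 11, so t = 6 or t = −16.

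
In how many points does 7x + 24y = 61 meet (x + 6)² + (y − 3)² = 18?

d² = (7·(−6) + 24·3 − (61))²/625 = 961/625; r² = 18.
Since d² < r², the line cuts the circle twice.

2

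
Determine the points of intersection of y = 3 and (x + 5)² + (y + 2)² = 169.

(−17, 3) and (7, 3)

Substitute y = 3:
x² + 10x − 119 = 0
x = 7 or x = −17, giving (7, 3) and (−17, 3).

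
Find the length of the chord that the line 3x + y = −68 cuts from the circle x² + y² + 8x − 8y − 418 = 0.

Express y = −3x − 68 and substitute into the circle:
10x² + 440x + 4750 = 0  ⟹  x² + 44x + 475 = 0
x = −19 or x = −25, giving (−19, −11) and (−25, 7).
Chord length = distance between (−19, −11) and (−25, 7) = √360 = 6√10.

6√10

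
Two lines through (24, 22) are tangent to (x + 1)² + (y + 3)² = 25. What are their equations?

4x − 3y = 30 and 3x − 4y = −16

Write the tangent as mx − y + (22 − m·(24)) = 0 and set its distance from the centre to 5:
[m·(−25) − (−25)]² = 25(m² + 1)
12m² − 25m + 12 = 0, so m = 4/3 or m = 3/4.
With m = 4/3: 4x − 3y = 30. With m = 3/4: 3x − 4y = −16.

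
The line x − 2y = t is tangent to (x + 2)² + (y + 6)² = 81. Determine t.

t = 10 ± 9√5

Tangency holds when the distance from the centre (−2, −6) to the line equals the radius 9:
|1·(−2) − 2·(−6) − t| / √5 = 9
|t − (10)| = 9√5.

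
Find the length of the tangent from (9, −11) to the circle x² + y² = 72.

Centre (0, 0), r² = 72. |PO|² = (9)² + (−11)² = 202.
The tangent meets the radius at right angles, so tangent² = |PO|² − r² = 202 − 72 = 130.

√130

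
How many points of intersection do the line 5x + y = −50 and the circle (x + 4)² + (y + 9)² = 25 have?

2

d² = (5·(−4) + 1·(−9) − (−50))²/26 = 441/26; r² = 25.
Since d² < r², the line cuts the circle twice.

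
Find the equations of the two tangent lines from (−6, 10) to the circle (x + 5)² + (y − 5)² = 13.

A line y − (10) = m(x − (−6)) is tangent when its distance from (−5, 5) is √13:
(1m − (−5))² = 13(m² + 1)
6m² − 5m − 6 = 0, so m = −2/3 or m = 3/2.
With m = −2/3: 2x + 3y = 18. With m = 3/2: 3x − 2y = −38.

2x + 3y = 18 and 3x − 2y = −38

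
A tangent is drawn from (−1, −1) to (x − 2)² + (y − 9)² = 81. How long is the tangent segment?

2√7

With centre O = (2, 9), |OP|² = 109 and r² = 81.
Power of the point: PT² = |PO|² − r² = 28, so PT = 2√7.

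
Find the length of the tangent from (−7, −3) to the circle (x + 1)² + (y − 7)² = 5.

√131

Centre (−1, 7), r² = 5. |PO|² = (−6)² + (−10)² = 136.
Power of the point: PT² = |PO|² − r² = 131, so PT = √131.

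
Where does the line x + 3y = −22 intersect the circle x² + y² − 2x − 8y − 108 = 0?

Express y = (−22 − x)/3 and substitute into the circle:
10x² + 50x + 40 = 0  ⟹  x² + 5x + 4 = 0
x = −1 or x = −4, giving (−1, −7) and (−4, −6).

(−4, −6) and (−1, −7)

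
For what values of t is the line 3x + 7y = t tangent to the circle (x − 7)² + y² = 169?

t = 21 ± 13√58

The line touches the circle iff its distance from (7, 0) is 13:
|3·7 + 7·0 − t| / √58 = 13
|t − (21)| = 13√58.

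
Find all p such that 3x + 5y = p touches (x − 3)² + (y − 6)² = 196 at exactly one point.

p = 39 ± 14√34

Tangency holds when the distance from the centre (3, 6) to the line equals the radius 14:
|3·3 + 5·6 − p| / √34 = 14
|p − (39)| = 14√34.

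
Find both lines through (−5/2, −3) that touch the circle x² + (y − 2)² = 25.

y = −3 and 4x + 3y = −19

Write the tangent as mx − y + (−3 − m·(−5/2)) = 0 and set its distance from the centre to 5:
(5/2m − (5))² = 25(m² + 1)
3m² + 4m = 0, so m = 0 or m = −4/3.
With m = 0: y = −3. With m = −4/3: 4x + 3y = −19.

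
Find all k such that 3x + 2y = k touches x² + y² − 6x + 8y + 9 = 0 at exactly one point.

For a tangent, require d(centre, line) = r = 4.
|3·3 + 2·(−4) − k| / √13 = 4
|k − (1)| = 4√13.

k = 1 ± 4√13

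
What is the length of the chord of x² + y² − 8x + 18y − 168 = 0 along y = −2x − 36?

4√5

Centre (4, −9), r² = 265. Perpendicular distance d from centre to line = |35| / √5 = 35/√5.
Half the chord is √(r² − d²) = √(20), so the full chord is 4√5.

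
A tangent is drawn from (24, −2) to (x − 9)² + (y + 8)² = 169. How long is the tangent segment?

With centre O = (9, −8), |OP|² = 261 and r² = 169.
Power of the point: PT² = |PO|² − r² = 92, so PT = 2√23.

2√23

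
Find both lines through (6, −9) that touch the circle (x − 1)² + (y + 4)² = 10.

A line y − (−9) = m(x − (6)) is tangent when its distance from (1, −4) is √10:
[m·(−5) − (5)]² = 10(m² + 1)
3m² + 10m + 3 = 0, so m = −1/3 or m = −3.
With m = −1/3: x + 3y = −21. With m = −3: 3x + y = 9.

x + 3y = −21 and 3x + y = 9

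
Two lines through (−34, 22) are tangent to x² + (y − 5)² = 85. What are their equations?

6x + 7y = −50 and 2x + 9y = 130

A line y − (22) = m(x − (−34)) is tangent when its distance from (0, 5) is √85:
[m·(34) − (−17)]² = 85(m² + 1)
63m² + 68m + 12 = 0, so m = −6/7 or m = −2/9.
Through (−34, 22) these give 6x + 7y = −50 and 2x + 9y = 130.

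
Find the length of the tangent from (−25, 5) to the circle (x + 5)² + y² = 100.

Centre (−5, 0), r² = 100. |PO|² = (−20)² + (5)² = 425.
By the tangent–radius right angle, tangent length = √(|PO|² − r²) = √325 = 5√13.

5√13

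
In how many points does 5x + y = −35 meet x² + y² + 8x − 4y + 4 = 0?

d² = (5·(−4) + 1·2 − (−35))²/26 = 289/26; r² = 16.
Since d² < r², the line cuts the circle twice.

2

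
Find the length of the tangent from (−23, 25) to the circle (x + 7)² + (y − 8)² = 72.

√473

With centre O = (−7, 8), |OP|² = 545 and r² = 72.
The tangent meets the radius at right angles, so tangent² = |PO|² − r² = 545 − 72 = 473.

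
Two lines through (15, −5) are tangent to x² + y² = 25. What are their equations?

3x + 4y = 25 and y = −5

Let a tangent through (15, −5) have slope m. Its distance from (0, 0) must equal 5:
(−15m − (5))² = 25(m² + 1)
4m² + 3m = 0, so m = −3/4 or m = 0.
With m = −3/4: 3x + 4y = 25. With m = 0: y = −5.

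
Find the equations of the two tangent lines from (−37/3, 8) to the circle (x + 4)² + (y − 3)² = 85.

A line y − (8) = m(x − (−37/3)) is tangent when its distance from (−4, 3) is √85:
[m·(25/3) − (−5)]² = 85(m² + 1)
14m² − 75m + 54 = 0, so m = 6/7 or m = 9/2.
With m = 6/7: 6x − 7y = −130. With m = 9/2: 9x − 2y = −127.

6x − 7y = −130 and 9x − 2y = −127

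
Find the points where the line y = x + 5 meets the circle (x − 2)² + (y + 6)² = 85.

(−5, 0) and (−4, 1)

From the line, y = x + 5. Substituting:
2x² + 18x + 40 = 0  ⟹  x² + 9x + 20 = 0
x = −4 or x = −5, giving (−4, 1) and (−5, 0).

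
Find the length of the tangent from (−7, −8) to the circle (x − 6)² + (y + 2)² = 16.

3√21

Centre (6, −2), r² = 16. |PO|² = (−13)² + (−6)² = 205.
Power of the point: PT² = |PO|² − r² = 189, so PT = 3√21.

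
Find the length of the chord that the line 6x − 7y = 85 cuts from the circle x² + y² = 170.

Centre (0, 0), r² = 170. Perpendicular distance d from centre to line = |−85| / √85 = 85/√85.
Chord = 2√(r² − d²) = 2·√(85) = 2√85.

2√85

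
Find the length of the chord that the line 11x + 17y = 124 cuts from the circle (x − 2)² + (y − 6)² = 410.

2√410

From the line, y = (124 − 11x)/17. Substituting:
410x² − 1640x − 116850 = 0  ⟹  x² − 4x − 285 = 0
x = 19 or x = −15, giving (19, −5) and (−15, 17).
Chord length = distance between (19, −5) and (−15, 17) = √1640 = 2√410.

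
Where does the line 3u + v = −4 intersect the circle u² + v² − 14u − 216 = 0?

Substitute v = −3u − 4:
10u² + 10u − 200 = 0  ⟹  u² + u − 20 = 0
u = 4 or u = −5, giving (4, −16) and (−5, 11).

(−5, 11) and (4, −16)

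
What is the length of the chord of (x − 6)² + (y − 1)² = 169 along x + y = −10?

7√2

The distance from (6, 1) to the line is 17/√2, and r² = 169.
Chord = 2√(r² − d²) = 2·√(49/2) = 7√2.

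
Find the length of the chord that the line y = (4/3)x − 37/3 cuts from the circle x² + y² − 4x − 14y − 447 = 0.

The distance from (2, 7) to the line is 50/√25, and r² = 500.
Chord = 2√(r² − d²) = 2·√(400) = 40.

40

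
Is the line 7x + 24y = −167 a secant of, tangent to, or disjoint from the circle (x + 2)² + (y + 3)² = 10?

d² = (7·(−2) + 24·(−3) − (−167))²/625 = 6561/625; r² = 10.
Since d² > r², the line lies outside the circle.

disjoint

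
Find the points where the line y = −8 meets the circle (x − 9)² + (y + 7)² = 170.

From the line, y = −8. Substituting:
x² − 18x − 88 = 0
x = 22 or x = −4, giving (22, −8) and (−4, −8).

(−4, −8) and (22, −8)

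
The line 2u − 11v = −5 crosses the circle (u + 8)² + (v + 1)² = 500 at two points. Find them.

(−30, −5) and (14, 3)

Express v = (5 + 2u)/11 and substitute into the circle:
125u² + 2000u − 52500 = 0  ⟹  u² + 16u − 420 = 0
u = 14 or u = −30, giving (14, 3) and (−30, −5).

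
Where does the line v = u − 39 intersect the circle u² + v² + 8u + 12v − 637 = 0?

From the line, v = u − 39. Substituting:
2u² − 58u + 416 = 0  ⟹  u² − 29u + 208 = 0
u = 16 or u = 13, giving (16, −23) and (13, −26).

(13, −26) and (16, −23)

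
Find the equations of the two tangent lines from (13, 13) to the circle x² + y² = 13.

3x − 2y = 13 and 2x − 3y = −13

Write the tangent as mx − y + (13 − m·(13)) = 0 and set its distance from the centre to √13:
(−13m − (−13))² = 13(m² + 1)
6m² − 13m + 6 = 0, so m = 3/2 or m = 2/3.
With m = 3/2: 3x − 2y = 13. With m = 2/3: 2x − 3y = −13.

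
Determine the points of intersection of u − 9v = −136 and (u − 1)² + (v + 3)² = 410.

Express v = (136 + u)/9 and substitute into the circle:
82u² + 164u − 6560 = 0  ⟹  u² + 2u − 80 = 0
u = 8 or u = −10, giving (8, 16) and (−10, 14).

(−10, 14) and (8, 16)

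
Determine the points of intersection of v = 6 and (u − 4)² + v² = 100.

Express v = 6 and substitute into the circle:
u² − 8u − 48 = 0
u = 12 or u = −4, giving (12, 6) and (−4, 6).

(−4, 6) and (12, 6)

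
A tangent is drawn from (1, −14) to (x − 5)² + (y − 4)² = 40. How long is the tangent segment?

10√3

The centre is (5, 4) and r = 2√10. The square of the distance from P to the centre is 16 + 324 = 340.
By the tangent–radius right angle, tangent length = √(|PO|² − r²) = √300 = 10√3.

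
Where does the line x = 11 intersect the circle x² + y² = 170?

The line gives x = 11. Substituting into the circle:
y² − 49 = 0
y = 7 or y = −7, giving (11, 7) and (11, −7).

(11, −7) and (11, 7)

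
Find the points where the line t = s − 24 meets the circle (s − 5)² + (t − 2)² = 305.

From the line, t = s − 24. Substituting:
2s² − 62s + 396 = 0  ⟹  s² − 31s + 198 = 0
s = 22 or s = 9, giving (22, −2) and (9, −15).

(9, −15) and (22, −2)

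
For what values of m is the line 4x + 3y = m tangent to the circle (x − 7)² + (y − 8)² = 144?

m = −8 or m = 112

For a tangent, require d(centre, line) = r = 12.
|4·7 + 3·8 − m| / √25 = 12
|m − (52)| = 12·5, so m = 112 or m = −8.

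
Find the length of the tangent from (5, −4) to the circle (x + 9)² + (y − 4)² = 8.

6√7

With centre O = (−9, 4), |OP|² = 260 and r² = 8.
The tangent meets the radius at right angles, so tangent² = |PO|² − r² = 260 − 8 = 252.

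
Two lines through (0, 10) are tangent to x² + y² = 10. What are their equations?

3x − y = −10 and 3x + y = 10

A line y − (10) = m(x − (0)) is tangent when its distance from (0, 0) is √10:
[m·(0) − (−10)]² = 10(m² + 1)
m² − 9 = 0, so m = 3 or m = −3.
With m = 3: 3x − y = −10. With m = −3: 3x + y = 10.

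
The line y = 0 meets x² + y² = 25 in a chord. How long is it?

Express y = 0 and substitute into the circle:
x² − 25 = 0
x = 5 or x = −5, giving (5, 0) and (−5, 0).
|(5, 0) − (−5, 0)| = √((10)² + (0)²) = 10.

10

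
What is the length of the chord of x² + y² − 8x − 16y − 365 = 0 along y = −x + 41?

7√2

From the line, y = −x + 41. Substituting:
2x² − 74x + 660 = 0  ⟹  x² − 37x + 330 = 0
x = 22 or x = 15, giving (22, 19) and (15, 26).
|(22, 19) − (15, 26)| = √((7)² + (−7)²) = 7√2.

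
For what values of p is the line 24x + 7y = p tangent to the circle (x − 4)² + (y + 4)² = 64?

Tangency holds when the distance from the centre (4, −4) to the line equals the radius 8:
|24·4 + 7·(−4) − p| / √625 = 8
|p − (68)| = 8·25, so p = 268 or p = −132.

p = −132 or p = 268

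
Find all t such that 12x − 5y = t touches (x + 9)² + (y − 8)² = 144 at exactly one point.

The line touches the circle iff its distance from (−9, 8) is 12:
|12·(−9) − 5·8 − t| / √169 = 12
|t − (−148)| = 12·13, so t = 8 or t = −304.

t = −304 or t = 8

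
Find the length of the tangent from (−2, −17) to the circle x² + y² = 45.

Centre (0, 0), r² = 45. |PO|² = (−2)² + (−17)² = 293.
Power of the point: PT² = |PO|² − r² = 248, so PT = 2√62.

2√62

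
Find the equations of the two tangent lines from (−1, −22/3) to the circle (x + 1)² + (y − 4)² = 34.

Write the tangent as mx − y + (−22/3 − m·(−1)) = 0 and set its distance from the centre to √34:
[m·(0) − (34/3)]² = 34(m² + 1)
9m² − 25 = 0, so m = −5/3 or m = 5/3.
With m = −5/3: 5x + 3y = −27. With m = 5/3: 5x − 3y = 17.

5x + 3y = −27 and 5x − 3y = 17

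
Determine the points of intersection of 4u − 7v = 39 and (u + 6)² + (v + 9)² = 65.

(−13, −13) and (1, −5)

Express v = (−39 + 4u)/7 and substitute into the circle:
65u² + 780u − 845 = 0  ⟹  u² + 12u − 13 = 0
u = 1 or u = −13, giving (1, −5) and (−13, −13).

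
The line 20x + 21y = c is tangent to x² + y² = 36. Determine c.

Tangency holds when the distance from the centre (0, 0) to the line equals the radius 6:
|20·0 + 21·0 − c| / √841 = 6
|c| = 6·29, so c = 174 or c = −174.

c = −174 or c = 174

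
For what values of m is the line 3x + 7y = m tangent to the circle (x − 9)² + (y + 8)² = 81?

m = −29 ± 9√58

For a tangent, require d(centre, line) = r = 9.
|3·9 + 7·(−8) − m| / √58 = 9
|m − (−29)| = 9√58.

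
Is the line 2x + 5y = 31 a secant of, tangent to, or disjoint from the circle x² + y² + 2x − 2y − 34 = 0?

Substituting the line into the circle gives 29x² − 54x − 199 = 0.
Discriminant = (−54)² − 4·29·(−199) = 26000 > 0.
Two real roots: the line is a secant.

secant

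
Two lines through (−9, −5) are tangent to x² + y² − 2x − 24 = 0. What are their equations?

4x − 3y = −21 and y = −5

A line y − (−5) = m(x − (−9)) is tangent when its distance from (1, 0) is 5:
[m·(10) − (5)]² = 25(m² + 1)
3m² − 4m = 0, so m = 4/3 or m = 0.
Through (−9, −5) these give 4x − 3y = −21 and y = −5.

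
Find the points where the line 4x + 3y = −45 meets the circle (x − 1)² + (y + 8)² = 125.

(−9, −3) and (3, −19)

From the line, y = (−45 − 4x)/3. Substituting:
25x² + 150x − 675 = 0  ⟹  x² + 6x − 27 = 0
x = 3 or x = −9, giving (3, −19) and (−9, −3).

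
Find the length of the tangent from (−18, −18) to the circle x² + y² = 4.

Centre (0, 0), r² = 4. |PO|² = (−18)² + (−18)² = 648.
Power of the point: PT² = |PO|² − r² = 644, so PT = 2√161.

2√161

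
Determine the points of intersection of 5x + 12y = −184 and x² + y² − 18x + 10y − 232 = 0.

(−8, −12) and (16, −22)

From the line, y = (−184 − 5x)/12. Substituting:
169x² − 1352x − 21632 = 0  ⟹  x² − 8x − 128 = 0
x = 16 or x = −8, giving (16, −22) and (−8, −12).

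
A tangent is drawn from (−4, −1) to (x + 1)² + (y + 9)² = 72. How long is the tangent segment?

1

With centre O = (−1, −9), |OP|² = 73 and r² = 72.
Power of the point: PT² = |PO|² − r² = 1, so PT = 1.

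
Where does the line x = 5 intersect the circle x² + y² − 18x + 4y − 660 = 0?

(5, −29) and (5, 25)

The line gives x = 5. Substituting into the circle:
y² + 4y − 725 = 0
y = 25 or y = −29, giving (5, 25) and (5, −29).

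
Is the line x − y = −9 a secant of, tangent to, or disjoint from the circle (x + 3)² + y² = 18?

tangent

Substituting the line into the circle gives 2x² + 24x + 72 = 0.
Discriminant = (24)² − 4·2·(72) = 0.
A repeated root: the line is tangent.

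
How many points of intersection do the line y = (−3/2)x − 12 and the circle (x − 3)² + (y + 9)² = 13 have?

0

Substituting the line into the circle gives 13x² + 12x + 20 = 0.
Δ = 144 − 1040 = −896.
No real roots: the line does not meet the circle.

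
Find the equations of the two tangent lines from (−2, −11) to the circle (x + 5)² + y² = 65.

Write the tangent as mx − y + (−11 − m·(−2)) = 0 and set its distance from the centre to √65:
[m·(−3) − (11)]² = 65(m² + 1)
28m² − 33m − 28 = 0, so m = −4/7 or m = 7/4.
Through (−2, −11) these give 4x + 7y = −85 and 7x − 4y = 30.

4x + 7y = −85 and 7x − 4y = 30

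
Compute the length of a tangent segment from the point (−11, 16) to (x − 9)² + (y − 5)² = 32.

√489

Centre (9, 5), r² = 32. |PO|² = (−20)² + (11)² = 521.
Power of the point: PT² = |PO|² − r² = 489, so PT = √489.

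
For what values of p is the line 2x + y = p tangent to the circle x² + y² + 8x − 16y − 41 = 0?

The line touches the circle iff its distance from (−4, 8) is 11:
|2·(−4) + 1·8 − p| / √5 = 11
|p| = 11√5.

p = ±11√5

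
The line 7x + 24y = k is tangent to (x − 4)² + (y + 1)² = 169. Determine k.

The line touches the circle iff its distance from (4, −1) is 13:
|7·4 + 24·(−1) − k| / √625 = 13
|k − (4)| = 13·25, so k = 329 or k = −321.

k = −321 or k = 329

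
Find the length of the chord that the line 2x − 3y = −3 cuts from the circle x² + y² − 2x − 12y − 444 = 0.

Centre (1, 6), r² = 481. Perpendicular distance d from centre to line = |−13| / √13 = 13/√13.
Half the chord is √(r² − d²) = √(468), so the full chord is 12√13.

12√13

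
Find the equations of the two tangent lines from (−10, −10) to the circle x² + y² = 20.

Let a tangent through (−10, −10) have slope m. Its distance from (0, 0) must equal 2√5:
[m·(10) − (10)]² = 20(m² + 1)
2m² − 5m + 2 = 0, so m = 1/2 or m = 2.
With m = 1/2: x − 2y = 10. With m = 2: 2x − y = −10.

x − 2y = 10 and 2x − y = −10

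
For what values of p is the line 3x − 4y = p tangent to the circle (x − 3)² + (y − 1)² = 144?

Tangency holds when the distance from the centre (3, 1) to the line equals the radius 12:
|3·3 − 4·1 − p| / √25 = 12
|p − (5)| = 12·5, so p = 65 or p = −55.

p = −55 or p = 65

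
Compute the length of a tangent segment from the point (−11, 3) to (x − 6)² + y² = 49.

√249

The centre is (6, 0) and r = 7. The square of the distance from P to the centre is 289 + 9 = 298.
Power of the point: PT² = |PO|² − r² = 249, so PT = √249.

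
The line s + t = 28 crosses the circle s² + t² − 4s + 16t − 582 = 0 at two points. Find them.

Substitute t = −s + 28:
2s² − 76s + 650 = 0  ⟹  s² − 38s + 325 = 0
s = 25 or s = 13, giving (25, 3) and (13, 15).

(13, 15) and (25, 3)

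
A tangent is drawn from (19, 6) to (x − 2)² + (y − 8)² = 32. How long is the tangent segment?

With centre O = (2, 8), |OP|² = 293 and r² = 32.
Power of the point: PT² = |PO|² − r² = 261, so PT = 3√29.

3√29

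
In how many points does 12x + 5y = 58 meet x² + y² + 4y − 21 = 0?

Substituting the line into the circle gives 169x² − 1632x + 3999 = 0.
Discriminant = (−1632)² − 4·169·(3999) = −39900 < 0.
No real roots: the line does not meet the circle.

0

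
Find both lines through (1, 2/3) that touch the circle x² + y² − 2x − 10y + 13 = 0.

Let a tangent through (1, 2/3) have slope m. Its distance from (1, 5) must equal √13:
[m·(0) − (13/3)]² = 13(m² + 1)
9m² − 4 = 0, so m = 2/3 or m = −2/3.
Through (1, 2/3) these give 2x − 3y = 0 and 2x + 3y = 4.

2x − 3y = 0 and 2x + 3y = 4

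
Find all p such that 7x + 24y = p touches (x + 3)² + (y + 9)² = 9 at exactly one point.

For a tangent, require d(centre, line) = r = 3.
|7·(−3) + 24·(−9) − p| / √625 = 3
|p − (−237)| = 3·25, so p = −162 or p = −312.

p = −312 or p = −162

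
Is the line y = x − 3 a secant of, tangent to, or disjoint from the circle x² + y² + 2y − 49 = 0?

Centre (0, −1), r² = 50. Distance² from centre to line = (−2)²/2 = 2.
Since d² < r², the line cuts the circle twice.

secant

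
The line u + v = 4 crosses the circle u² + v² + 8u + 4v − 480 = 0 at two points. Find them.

(−14, 18) and (16, −12)

Substitute v = −u + 4:
2u² − 4u − 448 = 0  ⟹  u² − 2u − 224 = 0
u = 16 or u = −14, giving (16, −12) and (−14, 18).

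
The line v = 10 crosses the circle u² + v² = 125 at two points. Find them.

Express v = 10 and substitute into the circle:
u² − 25 = 0
u = 5 or u = −5, giving (5, 10) and (−5, 10).

(−5, 10) and (5, 10)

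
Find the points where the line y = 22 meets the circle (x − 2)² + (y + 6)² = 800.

(−2, 22) and (6, 22)

Express y = 22 and substitute into the circle:
x² − 4x − 12 = 0
x = 6 or x = −2, giving (6, 22) and (−2, 22).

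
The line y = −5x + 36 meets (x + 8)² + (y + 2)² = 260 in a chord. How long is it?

From the line, y = −5x + 36. Substituting:
26x² − 364x + 1248 = 0  ⟹  x² − 14x + 48 = 0
x = 8 or x = 6, giving (8, −4) and (6, 6).
|(8, −4) − (6, 6)| = √((2)² + (−10)²) = 2√26.

2√26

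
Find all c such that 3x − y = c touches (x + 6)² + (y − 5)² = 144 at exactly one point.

c = −23 ± 12√10

For a tangent, require d(centre, line) = r = 12.
|3·(−6) − 1·5 − c| / √10 = 12
|c − (−23)| = 12√10.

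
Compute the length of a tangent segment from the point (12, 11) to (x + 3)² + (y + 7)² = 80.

With centre O = (−3, −7), |OP|² = 549 and r² = 80.
The tangent meets the radius at right angles, so tangent² = |PO|² − r² = 549 − 80 = 469.

√469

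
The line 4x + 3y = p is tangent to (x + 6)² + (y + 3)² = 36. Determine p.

p = −63 or p = −3

The line touches the circle iff its distance from (−6, −3) is 6:
|4·(−6) + 3·(−3) − p| / √25 = 6
|p − (−33)| = 6·5, so p = −3 or p = −63.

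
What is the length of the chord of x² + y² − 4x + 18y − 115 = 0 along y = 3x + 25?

4√10

The distance from (2, −9) to the line is 40/√10, and r² = 200.
Chord = 2√(r² − d²) = 2·√(40) = 4√10.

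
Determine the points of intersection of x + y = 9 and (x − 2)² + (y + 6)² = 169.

Express y = −x + 9 and substitute into the circle:
2x² − 34x + 60 = 0  ⟹  x² − 17x + 30 = 0
x = 15 or x = 2, giving (15, −6) and (2, 7).

(2, 7) and (15, −6)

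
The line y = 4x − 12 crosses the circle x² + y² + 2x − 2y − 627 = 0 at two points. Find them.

(−3, −24) and (9, 24)

Express y = 4x − 12 and substitute into the circle:
17x² − 102x − 459 = 0  ⟹  x² − 6x − 27 = 0
x = 9 or x = −3, giving (9, 24) and (−3, −24).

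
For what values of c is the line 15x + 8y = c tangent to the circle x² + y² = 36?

c = −102 or c = 102

For a tangent, require d(centre, line) = r = 6.
|15·0 + 8·0 − c| / √289 = 6
|c| = 6·17, so c = 102 or c = −102.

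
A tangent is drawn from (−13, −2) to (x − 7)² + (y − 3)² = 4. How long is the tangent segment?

√421

With centre O = (7, 3), |OP|² = 425 and r² = 4.
By the tangent–radius right angle, tangent length = √(|PO|² − r²) = √421.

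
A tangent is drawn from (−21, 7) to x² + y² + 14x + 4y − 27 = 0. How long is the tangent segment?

√197

Centre (−7, −2), r² = 80. |PO|² = (−14)² + (9)² = 277.
Power of the point: PT² = |PO|² − r² = 197, so PT = √197.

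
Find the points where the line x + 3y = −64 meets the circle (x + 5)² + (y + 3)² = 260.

Express y = (−64 − x)/3 and substitute into the circle:
10x² + 200x + 910 = 0  ⟹  x² + 20x + 91 = 0
x = −7 or x = −13, giving (−7, −19) and (−13, −17).

(−13, −17) and (−7, −19)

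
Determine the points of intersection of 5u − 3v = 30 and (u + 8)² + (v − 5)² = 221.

(3, −5) and (6, 0)

Express v = (−30 + 5u)/3 and substitute into the circle:
34u² − 306u + 612 = 0  ⟹  u² − 9u + 18 = 0
u = 6 or u = 3, giving (6, 0) and (3, −5).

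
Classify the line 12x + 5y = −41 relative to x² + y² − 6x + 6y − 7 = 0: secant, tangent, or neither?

secant

Substituting the line into the circle gives 169x² + 474x + 276 = 0.
Δ = 224676 − 186576 = 38100.
Two real roots: the line is a secant.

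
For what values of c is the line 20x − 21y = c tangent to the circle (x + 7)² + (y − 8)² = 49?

Tangency holds when the distance from the centre (−7, 8) to the line equals the radius 7:
|20·(−7) − 21·8 − c| / √841 = 7
|c − (−308)| = 7·29, so c = −105 or c = −511.

c = −511 or c = −105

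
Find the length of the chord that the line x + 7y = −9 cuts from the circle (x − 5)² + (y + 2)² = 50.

Centre (5, −2), r² = 50. Perpendicular distance d from centre to line = |0| / √50 = 0/√50.
Half the chord is √(r² − d²) = √(50), so the full chord is 10√2.

10√2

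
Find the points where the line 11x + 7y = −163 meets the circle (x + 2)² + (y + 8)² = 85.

From the line, y = (−163 − 11x)/7. Substituting:
170x² + 2550x + 7480 = 0  ⟹  x² + 15x + 44 = 0
x = −4 or x = −11, giving (−4, −17) and (−11, −6).

(−11, −6) and (−4, −17)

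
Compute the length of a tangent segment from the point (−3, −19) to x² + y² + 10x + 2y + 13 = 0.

3√35

Centre (−5, −1), r² = 13. |PO|² = (2)² + (−18)² = 328.
Power of the point: PT² = |PO|² − r² = 315, so PT = 3√35.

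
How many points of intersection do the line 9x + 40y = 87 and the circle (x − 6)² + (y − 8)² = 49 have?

1

Centre (6, 8), r² = 49. Distance² from centre to line = (287)²/1681 = 49.
Since d² = r², the line is tangent.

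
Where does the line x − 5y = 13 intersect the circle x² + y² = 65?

(−7, −4) and (8, −1)

From the line, y = (−13 + x)/5. Substituting:
26x² − 26x − 1456 = 0  ⟹  x² − x − 56 = 0
x = 8 or x = −7, giving (8, −1) and (−7, −4).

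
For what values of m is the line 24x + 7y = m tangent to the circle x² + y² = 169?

For a tangent, require d(centre, line) = r = 13.
|24·0 + 7·0 − m| / √625 = 13
|m| = 13·25, so m = 325 or m = −325.

m = −325 or m = 325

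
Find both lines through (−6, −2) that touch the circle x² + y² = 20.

Let a tangent through (−6, −2) have slope m. Its distance from (0, 0) must equal 2√5:
(6m − (2))² = 20(m² + 1)
2m² − 3m − 2 = 0, so m = −1/2 or m = 2.
Through (−6, −2) these give x + 2y = −10 and 2x − y = −10.

x + 2y = −10 and 2x − y = −10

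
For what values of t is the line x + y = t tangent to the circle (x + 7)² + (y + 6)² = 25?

t = −13 ± 5√2

For a tangent, require d(centre, line) = r = 5.
|1·(−7) + 1·(−6) − t| / √2 = 5
|t − (−13)| = 5√2.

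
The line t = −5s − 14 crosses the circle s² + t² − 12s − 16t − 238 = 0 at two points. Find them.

(−7, 21) and (−1, −9)

Express t = −5s − 14 and substitute into the circle:
26s² + 208s + 182 = 0  ⟹  s² + 8s + 7 = 0
s = −1 or s = −7, giving (−1, −9) and (−7, 21).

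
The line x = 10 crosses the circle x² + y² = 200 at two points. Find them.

The line gives x = 10. Substituting into the circle:
y² − 100 = 0
y = 10 or y = −10, giving (10, 10) and (10, −10).

(10, −10) and (10, 10)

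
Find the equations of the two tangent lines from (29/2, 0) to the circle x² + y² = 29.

2x + 5y = 29 and 2x − 5y = 29

Write the tangent as mx − y + (0 − m·(29/2)) = 0 and set its distance from the centre to √29:
(−29/2m − (0))² = 29(m² + 1)
25m² − 4 = 0, so m = −2/5 or m = 2/5.
Through (29/2, 0) these give 2x + 5y = 29 and 2x − 5y = 29.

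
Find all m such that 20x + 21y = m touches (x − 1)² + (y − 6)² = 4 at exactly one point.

m = 88 or m = 204

The line touches the circle iff its distance from (1, 6) is 2:
|20·1 + 21·6 − m| / √841 = 2
|m − (146)| = 2·29, so m = 204 or m = 88.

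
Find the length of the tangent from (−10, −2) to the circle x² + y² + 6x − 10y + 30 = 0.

With centre O = (−3, 5), |OP|² = 98 and r² = 4.
By the tangent–radius right angle, tangent length = √(|PO|² − r²) = √94.

√94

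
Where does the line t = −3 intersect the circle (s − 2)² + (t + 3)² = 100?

Express t = −3 and substitute into the circle:
s² − 4s − 96 = 0
s = 12 or s = −8, giving (12, −3) and (−8, −3).

(−8, −3) and (12, −3)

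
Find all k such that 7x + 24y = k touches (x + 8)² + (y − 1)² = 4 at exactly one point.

The line touches the circle iff its distance from (−8, 1) is 2:
|7·(−8) + 24·1 − k| / √625 = 2
|k − (−32)| = 2·25, so k = 18 or k = −82.

k = −82 or k = 18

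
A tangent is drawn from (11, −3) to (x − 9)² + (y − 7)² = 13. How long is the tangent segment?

The centre is (9, 7) and r = √13. The square of the distance from P to the centre is 4 + 100 = 104.
By the tangent–radius right angle, tangent length = √(|PO|² − r²) = √91.

√91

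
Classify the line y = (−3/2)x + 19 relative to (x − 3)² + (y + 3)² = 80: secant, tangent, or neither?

neither

d² = (3·3 + 2·(−3) − (38))²/13 = 1225/13; r² = 80.
Since d² > r², the line lies outside the circle.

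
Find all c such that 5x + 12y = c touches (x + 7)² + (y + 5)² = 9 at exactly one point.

c = −134 or c = −56

For a tangent, require d(centre, line) = r = 3.
|5·(−7) + 12·(−5) − c| / √169 = 3
|c − (−95)| = 3·13, so c = −56 or c = −134.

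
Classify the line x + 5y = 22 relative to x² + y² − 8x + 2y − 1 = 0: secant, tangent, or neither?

Substituting the line into the circle gives 26x² − 254x + 679 = 0.
Δ = 64516 − 70616 = −6100.
No real roots: the line does not meet the circle.

neither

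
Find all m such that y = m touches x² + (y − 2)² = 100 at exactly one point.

The line touches the circle iff its distance from (0, 2) is 10:
|0·0 + 1·2 − m| / √1 = 10
|m − (2)| = 10, so m = 12 or m = −8.

m = −8 or m = 12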